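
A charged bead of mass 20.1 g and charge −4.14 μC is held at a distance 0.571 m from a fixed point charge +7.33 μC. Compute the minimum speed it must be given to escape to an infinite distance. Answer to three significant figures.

To just escape, total mechanical energy must reach zero at infinity: ½mv²_min + U = 0, so ½mv²_min = −U = |kQq|/r.
|U| = |kQq|/r = (8.99×10⁹ N·m²/C²)(7.33×10⁻⁶)(4.14×10⁻⁶)/(0.571) = 0.478 J.
v_min = √(2|U|/m) = √(2·0.478/0.0201) = 6.89 m/s.

6.89 m/s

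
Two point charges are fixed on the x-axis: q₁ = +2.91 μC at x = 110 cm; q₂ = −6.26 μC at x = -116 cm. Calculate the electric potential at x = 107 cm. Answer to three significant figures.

The total potential is the scalar sum of each charge's contribution, V = Σ kqᵢ/rᵢ.
Distances from the field point to each charge: r₁ = 0.0300 m, r₂ = 2.23 m.
V = k[(2.91×10⁻⁶)/(0.0300) + (-6.26×10⁻⁶)/(2.23)] = 8.47×10⁵ V.

8.47×10⁵ V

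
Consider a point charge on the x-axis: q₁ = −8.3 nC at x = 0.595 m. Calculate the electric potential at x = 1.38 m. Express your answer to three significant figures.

-95.1 V

The total potential is the scalar sum of each charge's contribution, V = Σ kqᵢ/rᵢ.
V = k[(-8.30×10⁻⁹)/(0.785)] = -95.1 V.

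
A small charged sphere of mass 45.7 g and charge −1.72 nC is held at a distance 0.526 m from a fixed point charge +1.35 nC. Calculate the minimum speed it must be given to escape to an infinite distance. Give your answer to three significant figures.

To just escape, total mechanical energy must reach zero at infinity: ½mv²_min + U = 0, so ½mv²_min = −U = |kQq|/r.
|U| = |kQq|/r = (8.99×10⁹ N·m²/C²)(1.35×10⁻⁹)(1.72×10⁻⁹)/(0.526) = 3.97×10⁻⁸ J.
v_min = √(2|U|/m) = √(2·3.97×10⁻⁸/0.0457) = 1.32×10⁻³ m/s.

1.32×10⁻³ m/s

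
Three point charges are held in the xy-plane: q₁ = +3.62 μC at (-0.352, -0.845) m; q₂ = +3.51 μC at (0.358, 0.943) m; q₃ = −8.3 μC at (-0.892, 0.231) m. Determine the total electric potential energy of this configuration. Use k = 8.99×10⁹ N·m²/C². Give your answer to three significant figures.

-0.347 J

The assembly work is the sum of pairwise potential energies, U = Σ_{i<j} kqᵢqⱼ/rᵢⱼ.
Pair separations: r₁₂ = 1.92 m, r₁₃ = 1.20 m, r₂₃ = 1.44 m.
U = (0.0594) + (-0.224) + (-0.182) = -0.347 J.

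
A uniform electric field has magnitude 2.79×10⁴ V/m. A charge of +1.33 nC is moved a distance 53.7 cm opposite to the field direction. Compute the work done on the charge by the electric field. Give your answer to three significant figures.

-1.99×10⁻⁵ J

The potential change for a displacement 53.7 cm opposite to the field direction is ΔV = +Ed = 1.50×10⁴ V.
W_field = −qΔV = -1.99×10⁻⁵ J.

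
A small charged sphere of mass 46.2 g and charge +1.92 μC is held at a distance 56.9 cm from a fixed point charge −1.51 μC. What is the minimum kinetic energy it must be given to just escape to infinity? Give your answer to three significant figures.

0.0458 J

To just escape, total mechanical energy must reach zero at infinity: ½mv²_min + U = 0, so ½mv²_min = −U = |kQq|/r.
|U| = |kQq|/r = (8.99×10⁹ N·m²/C²)(1.51×10⁻⁶)(1.92×10⁻⁶)/(0.569) = 0.0458 J.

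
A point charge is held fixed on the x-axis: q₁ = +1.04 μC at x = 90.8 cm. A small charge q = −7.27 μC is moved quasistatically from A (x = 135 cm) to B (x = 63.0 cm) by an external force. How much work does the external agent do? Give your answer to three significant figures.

-0.0907 J

For quasistatic motion the external work equals the change in potential energy: W_ext = qΔV = q(V_B − V_A).
At A: distance to the source charge is 0.442 m; V_A = kq₁/r = 2.12×10⁴ V.
At B: distance to the source charge is 0.278 m; V_B = kq₁/r = 3.36×10⁴ V.
ΔV = V_B − V_A = 1.25×10⁴ V.
W_ext = qΔV = (-7.27×10⁻⁶ C)(1.25×10⁴ V) = -0.0907 J.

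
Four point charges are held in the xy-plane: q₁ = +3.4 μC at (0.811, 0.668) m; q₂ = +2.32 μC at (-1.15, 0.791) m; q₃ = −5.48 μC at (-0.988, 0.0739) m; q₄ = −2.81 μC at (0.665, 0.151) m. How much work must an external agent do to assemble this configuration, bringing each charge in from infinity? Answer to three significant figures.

-0.314 J

The assembly work is the sum of pairwise potential energies, U = Σ_{i<j} kqᵢqⱼ/rᵢⱼ.
Pair separations: r₁₂ = 1.96 m, r₁₃ = 1.89 m, r₁₄ = 0.537 m, r₂₃ = 0.735 m, r₂₄ = 1.92 m, r₃₄ = 1.65 m.
Summing all 6 pair terms gives U = -0.314 J.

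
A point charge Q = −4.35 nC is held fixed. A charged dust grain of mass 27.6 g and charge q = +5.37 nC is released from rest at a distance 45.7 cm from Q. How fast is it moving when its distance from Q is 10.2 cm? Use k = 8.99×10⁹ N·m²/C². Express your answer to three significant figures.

Only the electrostatic force acts, so mechanical energy is conserved: ½mv² = U₁ − U₂ = kQq(1/r₁ − 1/r₂).
U₁ − U₂ = (8.99×10⁹ N·m²/C²)(-4.35×10⁻⁹ C)(5.37×10⁻⁹ C)(1/0.457 − 1/0.102) = 1.60×10⁻⁶ J.
v = √(2·1.60×10⁻⁶/0.0276) = 0.0108 m/s.

0.0108 m/s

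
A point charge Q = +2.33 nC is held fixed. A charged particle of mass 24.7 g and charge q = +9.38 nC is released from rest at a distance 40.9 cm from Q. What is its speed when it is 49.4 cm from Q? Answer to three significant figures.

2.59×10⁻³ m/s

Only the electrostatic force acts, so mechanical energy is conserved: ½mv² = U₁ − U₂ = kQq(1/r₁ − 1/r₂).
U₁ − U₂ = (8.99×10⁹ N·m²/C²)(2.33×10⁻⁹ C)(9.38×10⁻⁹ C)(1/0.409 − 1/0.494) = 8.27×10⁻⁸ J.
v = √(2·8.27×10⁻⁸/0.0247) = 2.59×10⁻³ m/s.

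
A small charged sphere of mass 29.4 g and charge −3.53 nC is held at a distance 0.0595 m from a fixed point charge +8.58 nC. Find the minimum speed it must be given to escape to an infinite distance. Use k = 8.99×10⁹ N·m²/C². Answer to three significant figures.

To just escape, total mechanical energy must reach zero at infinity: ½mv²_min + U = 0, so ½mv²_min = −U = |kQq|/r.
|U| = |kQq|/r = (8.99×10⁹ N·m²/C²)(8.58×10⁻⁹)(3.53×10⁻⁹)/(0.0595) = 4.58×10⁻⁶ J.
v_min = √(2|U|/m) = √(2·4.58×10⁻⁶/0.0294) = 0.0176 m/s.

0.0176 m/s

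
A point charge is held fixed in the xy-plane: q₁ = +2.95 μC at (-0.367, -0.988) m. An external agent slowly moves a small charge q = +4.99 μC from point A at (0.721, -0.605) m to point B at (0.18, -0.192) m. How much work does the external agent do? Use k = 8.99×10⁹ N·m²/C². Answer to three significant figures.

0.0223 J

For quasistatic motion the external work equals the change in potential energy: W_ext = qΔV = q(V_B − V_A).
At A: distance to the source charge is 1.15 m; V_A = kq₁/r = 2.30×10⁴ V.
At B: distance to the source charge is 0.966 m; V_B = kq₁/r = 2.75×10⁴ V.
ΔV = V_B − V_A = 4470 V.
W_ext = qΔV = (4.99×10⁻⁶ C)(4470 V) = 0.0223 J.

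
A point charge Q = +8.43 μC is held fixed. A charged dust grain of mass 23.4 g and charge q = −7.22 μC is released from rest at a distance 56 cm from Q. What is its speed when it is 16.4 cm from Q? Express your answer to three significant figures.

14.2 m/s

Only the electrostatic force acts, so mechanical energy is conserved: ½mv² = U₁ − U₂ = kQq(1/r₁ − 1/r₂).
U₁ − U₂ = (8.99×10⁹ N·m²/C²)(8.43×10⁻⁶ C)(-7.22×10⁻⁶ C)(1/0.560 − 1/0.164) = 2.36 J.
v = √(2·2.36/0.0234) = 14.2 m/s.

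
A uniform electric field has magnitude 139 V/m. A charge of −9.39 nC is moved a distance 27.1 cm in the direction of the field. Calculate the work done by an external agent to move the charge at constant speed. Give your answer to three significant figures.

3.54×10⁻⁷ J

The potential change for a displacement 27.1 cm in the direction of the field is ΔV = −Ed = -37.7 V.
W_ext = qΔV = 3.54×10⁻⁷ J.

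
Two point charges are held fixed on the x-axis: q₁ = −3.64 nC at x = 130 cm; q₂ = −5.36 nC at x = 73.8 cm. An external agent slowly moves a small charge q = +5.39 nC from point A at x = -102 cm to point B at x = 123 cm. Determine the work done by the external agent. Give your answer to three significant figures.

For quasistatic motion the external work equals the change in potential energy: W_ext = qΔV = q(V_B − V_A).
At A: distances to the source charges are 2.32 m, 1.76 m; V_A = Σ kqᵢ/rᵢ = -41.5 V.
At B: distances to the source charges are 0.0700 m, 0.492 m; V_B = Σ kqᵢ/rᵢ = -565 V.
ΔV = V_B − V_A = -524 V.
W_ext = qΔV = (5.39×10⁻⁹ C)(-524 V) = -2.82×10⁻⁶ J.

-2.82×10⁻⁶ J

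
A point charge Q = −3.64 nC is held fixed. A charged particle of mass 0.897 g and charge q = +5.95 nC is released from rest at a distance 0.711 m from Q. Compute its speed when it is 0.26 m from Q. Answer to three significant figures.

0.0325 m/s

Only the electrostatic force acts, so mechanical energy is conserved: ½mv² = U₁ − U₂ = kQq(1/r₁ − 1/r₂).
U₁ − U₂ = (8.99×10⁹ N·m²/C²)(-3.64×10⁻⁹ C)(5.95×10⁻⁹ C)(1/0.711 − 1/0.260) = 4.75×10⁻⁷ J.
v = √(2·4.75×10⁻⁷/8.97×10⁻⁴) = 0.0325 m/s.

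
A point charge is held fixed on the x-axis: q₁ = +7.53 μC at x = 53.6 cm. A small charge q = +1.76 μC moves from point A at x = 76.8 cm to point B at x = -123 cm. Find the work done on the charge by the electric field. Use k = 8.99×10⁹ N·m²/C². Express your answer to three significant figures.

The work done by the electric force is W_field = −ΔU = −q(V_B − V_A) = q(V_A − V_B).
At A: distance to the source charge is 0.232 m; V_A = kq₁/r = 2.92×10⁵ V.
At B: distance to the source charge is 1.77 m; V_B = kq₁/r = 3.83×10⁴ V.
ΔV = V_B − V_A = -2.53×10⁵ V.
W_field = −qΔV = −(1.76×10⁻⁶ C)(-2.53×10⁵ V) = 0.446 J.

0.446 J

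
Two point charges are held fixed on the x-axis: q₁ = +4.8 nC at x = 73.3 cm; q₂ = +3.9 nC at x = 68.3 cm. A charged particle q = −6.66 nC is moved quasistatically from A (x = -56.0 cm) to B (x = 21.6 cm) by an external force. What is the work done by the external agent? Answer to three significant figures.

For quasistatic motion the external work equals the change in potential energy: W_ext = qΔV = q(V_B − V_A).
At A: distances to the source charges are 1.29 m, 1.24 m; V_A = Σ kqᵢ/rᵢ = 61.6 V.
At B: distances to the source charges are 0.517 m, 0.467 m; V_B = Σ kqᵢ/rᵢ = 159 V.
ΔV = V_B − V_A = 97.0 V.
W_ext = qΔV = (-6.66×10⁻⁹ C)(97.0 V) = -6.46×10⁻⁷ J.

-6.46×10⁻⁷ J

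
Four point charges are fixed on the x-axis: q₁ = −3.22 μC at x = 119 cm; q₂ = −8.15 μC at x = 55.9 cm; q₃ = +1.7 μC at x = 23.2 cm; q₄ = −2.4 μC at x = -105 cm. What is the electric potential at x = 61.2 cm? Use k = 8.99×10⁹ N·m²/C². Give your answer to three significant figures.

-1.41×10⁶ V

Electric potential is a scalar, so the contributions from each charge add algebraically: V = Σ kqᵢ/rᵢ.
Distances from the field point to each charge: r₁ = 0.578 m, r₂ = 0.0530 m, r₃ = 0.380 m, r₄ = 1.66 m.
V = k[(-3.22×10⁻⁶)/(0.578) + (-8.15×10⁻⁶)/(0.0530) + (1.70×10⁻⁶)/(0.380) + (-2.40×10⁻⁶)/(1.66)] = -1.41×10⁶ V.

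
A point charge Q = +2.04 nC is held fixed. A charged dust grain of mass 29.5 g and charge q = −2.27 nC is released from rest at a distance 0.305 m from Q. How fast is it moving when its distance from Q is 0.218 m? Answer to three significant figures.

Only the electrostatic force acts, so mechanical energy is conserved: ½mv² = U₁ − U₂ = kQq(1/r₁ − 1/r₂).
U₁ − U₂ = (8.99×10⁹ N·m²/C²)(2.04×10⁻⁹ C)(-2.27×10⁻⁹ C)(1/0.305 − 1/0.218) = 5.45×10⁻⁸ J.
v = √(2·5.45×10⁻⁸/0.0295) = 1.92×10⁻³ m/s.

1.92×10⁻³ m/s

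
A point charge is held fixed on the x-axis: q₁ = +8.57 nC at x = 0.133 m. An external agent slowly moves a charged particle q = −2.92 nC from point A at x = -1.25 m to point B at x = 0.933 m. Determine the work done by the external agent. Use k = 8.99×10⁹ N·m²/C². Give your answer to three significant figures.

-1.19×10⁻⁷ J

For quasistatic motion the external work equals the change in potential energy: W_ext = qΔV = q(V_B − V_A).
At A: distance to the source charge is 1.38 m; V_A = kq₁/r = 55.7 V.
At B: distance to the source charge is 0.800 m; V_B = kq₁/r = 96.3 V.
ΔV = V_B − V_A = 40.6 V.
W_ext = qΔV = (-2.92×10⁻⁹ C)(40.6 V) = -1.19×10⁻⁷ J.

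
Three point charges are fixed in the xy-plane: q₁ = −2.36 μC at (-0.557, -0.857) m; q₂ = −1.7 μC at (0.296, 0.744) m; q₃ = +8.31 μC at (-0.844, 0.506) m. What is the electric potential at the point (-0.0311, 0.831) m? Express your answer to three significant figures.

2.82×10⁴ V

The total potential is the scalar sum of each charge's contribution, V = Σ kqᵢ/rᵢ.
Distances from the field point to each charge: r₁ = 1.77 m, r₂ = 0.338 m, r₃ = 0.875 m.
V = k[(-2.36×10⁻⁶)/(1.77) + (-1.70×10⁻⁶)/(0.338) + (8.31×10⁻⁶)/(0.875)] = 2.82×10⁴ V.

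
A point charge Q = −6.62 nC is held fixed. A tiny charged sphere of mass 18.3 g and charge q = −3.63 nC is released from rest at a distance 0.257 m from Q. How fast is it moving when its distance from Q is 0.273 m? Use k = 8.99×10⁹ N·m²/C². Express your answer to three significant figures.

Only the electrostatic force acts, so mechanical energy is conserved: ½mv² = U₁ − U₂ = kQq(1/r₁ − 1/r₂).
U₁ − U₂ = (8.99×10⁹ N·m²/C²)(-6.62×10⁻⁹ C)(-3.63×10⁻⁹ C)(1/0.257 − 1/0.273) = 4.93×10⁻⁸ J.
v = √(2·4.93×10⁻⁸/0.0183) = 2.32×10⁻³ m/s.

2.32×10⁻³ m/s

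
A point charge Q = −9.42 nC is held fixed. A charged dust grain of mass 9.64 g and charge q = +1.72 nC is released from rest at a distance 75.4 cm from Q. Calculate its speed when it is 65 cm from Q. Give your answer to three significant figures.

Only the electrostatic force acts, so mechanical energy is conserved: ½mv² = U₁ − U₂ = kQq(1/r₁ − 1/r₂).
U₁ − U₂ = (8.99×10⁹ N·m²/C²)(-9.42×10⁻⁹ C)(1.72×10⁻⁹ C)(1/0.754 − 1/0.650) = 3.09×10⁻⁸ J.
v = √(2·3.09×10⁻⁸/9.64×10⁻³) = 2.53×10⁻³ m/s.

2.53×10⁻³ m/s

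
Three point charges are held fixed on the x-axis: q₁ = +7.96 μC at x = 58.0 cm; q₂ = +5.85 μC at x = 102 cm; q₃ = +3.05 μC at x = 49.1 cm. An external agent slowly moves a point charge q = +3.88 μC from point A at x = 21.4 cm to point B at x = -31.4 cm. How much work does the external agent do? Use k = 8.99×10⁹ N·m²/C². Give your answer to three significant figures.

-0.800 J

For quasistatic motion the external work equals the change in potential energy: W_ext = qΔV = q(V_B − V_A).
At A: distances to the source charges are 0.366 m, 0.806 m, 0.277 m; V_A = Σ kqᵢ/rᵢ = 3.60×10⁵ V.
At B: distances to the source charges are 0.894 m, 1.33 m, 0.805 m; V_B = Σ kqᵢ/rᵢ = 1.54×10⁵ V.
ΔV = V_B − V_A = -2.06×10⁵ V.
W_ext = qΔV = (3.88×10⁻⁶ C)(-2.06×10⁵ V) = -0.800 J.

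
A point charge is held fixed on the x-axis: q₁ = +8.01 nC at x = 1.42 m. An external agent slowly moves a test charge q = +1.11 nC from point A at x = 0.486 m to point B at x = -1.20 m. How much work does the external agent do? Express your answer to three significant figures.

For quasistatic motion the external work equals the change in potential energy: W_ext = qΔV = q(V_B − V_A).
At A: distance to the source charge is 0.934 m; V_A = kq₁/r = 77.1 V.
At B: distance to the source charge is 2.62 m; V_B = kq₁/r = 27.5 V.
ΔV = V_B − V_A = -49.6 V.
W_ext = qΔV = (1.11×10⁻⁹ C)(-49.6 V) = -5.51×10⁻⁸ J.

-5.51×10⁻⁸ J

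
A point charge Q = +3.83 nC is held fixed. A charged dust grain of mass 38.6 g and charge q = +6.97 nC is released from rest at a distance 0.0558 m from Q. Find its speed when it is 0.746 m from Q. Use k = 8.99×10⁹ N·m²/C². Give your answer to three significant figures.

0.0144 m/s

Only the electrostatic force acts, so mechanical energy is conserved: ½mv² = U₁ − U₂ = kQq(1/r₁ − 1/r₂).
U₁ − U₂ = (8.99×10⁹ N·m²/C²)(3.83×10⁻⁹ C)(6.97×10⁻⁹ C)(1/0.0558 − 1/0.746) = 3.98×10⁻⁶ J.
v = √(2·3.98×10⁻⁶/0.0386) = 0.0144 m/s.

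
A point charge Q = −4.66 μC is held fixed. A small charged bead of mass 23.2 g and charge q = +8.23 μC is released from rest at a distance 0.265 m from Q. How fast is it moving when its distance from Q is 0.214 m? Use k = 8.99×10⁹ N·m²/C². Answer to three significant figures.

5.17 m/s

Only the electrostatic force acts, so mechanical energy is conserved: ½mv² = U₁ − U₂ = kQq(1/r₁ − 1/r₂).
U₁ − U₂ = (8.99×10⁹ N·m²/C²)(-4.66×10⁻⁶ C)(8.23×10⁻⁶ C)(1/0.265 − 1/0.214) = 0.310 J.
v = √(2·0.310/0.0232) = 5.17 m/s.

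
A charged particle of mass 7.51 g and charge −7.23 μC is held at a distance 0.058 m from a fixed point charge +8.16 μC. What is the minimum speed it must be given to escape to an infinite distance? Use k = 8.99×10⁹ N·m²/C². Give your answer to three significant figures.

49.3 m/s

To just escape, total mechanical energy must reach zero at infinity: ½mv²_min + U = 0, so ½mv²_min = −U = |kQq|/r.
|U| = |kQq|/r = (8.99×10⁹ N·m²/C²)(8.16×10⁻⁶)(7.23×10⁻⁶)/(0.0580) = 9.14 J.
v_min = √(2|U|/m) = √(2·9.14/7.51×10⁻³) = 49.3 m/s.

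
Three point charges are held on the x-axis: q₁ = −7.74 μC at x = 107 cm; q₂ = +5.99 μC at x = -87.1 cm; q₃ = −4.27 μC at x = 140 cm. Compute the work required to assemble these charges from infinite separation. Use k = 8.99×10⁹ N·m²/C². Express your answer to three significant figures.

The assembly work is the sum of pairwise potential energies, U = Σ_{i<j} kqᵢqⱼ/rᵢⱼ.
Pair separations: r₁₂ = 1.94 m, r₁₃ = 0.330 m, r₂₃ = 2.27 m.
U = (-0.215) + (0.900) + (-0.101) = 0.584 J.

0.584 J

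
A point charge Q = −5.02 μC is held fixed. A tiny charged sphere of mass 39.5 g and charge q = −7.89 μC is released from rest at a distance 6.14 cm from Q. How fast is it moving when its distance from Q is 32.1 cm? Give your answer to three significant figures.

Only the electrostatic force acts, so mechanical energy is conserved: ½mv² = U₁ − U₂ = kQq(1/r₁ − 1/r₂).
U₁ − U₂ = (8.99×10⁹ N·m²/C²)(-5.02×10⁻⁶ C)(-7.89×10⁻⁶ C)(1/0.0614 − 1/0.321) = 4.69 J.
v = √(2·4.69/0.0395) = 15.4 m/s.

15.4 m/s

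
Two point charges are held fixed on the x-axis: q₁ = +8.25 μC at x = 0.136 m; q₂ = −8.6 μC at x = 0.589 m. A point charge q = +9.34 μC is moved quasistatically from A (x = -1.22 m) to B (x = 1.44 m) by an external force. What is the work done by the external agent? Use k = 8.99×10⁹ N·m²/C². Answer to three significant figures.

For quasistatic motion the external work equals the change in potential energy: W_ext = qΔV = q(V_B − V_A).
At A: distances to the source charges are 1.36 m, 1.81 m; V_A = Σ kqᵢ/rᵢ = 1.20×10⁴ V.
At B: distances to the source charges are 1.30 m, 0.851 m; V_B = Σ kqᵢ/rᵢ = -3.40×10⁴ V.
ΔV = V_B − V_A = -4.59×10⁴ V.
W_ext = qΔV = (9.34×10⁻⁶ C)(-4.59×10⁴ V) = -0.429 J.

-0.429 J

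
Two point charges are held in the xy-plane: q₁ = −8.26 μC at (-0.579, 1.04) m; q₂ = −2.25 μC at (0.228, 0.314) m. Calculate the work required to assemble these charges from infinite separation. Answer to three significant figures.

The assembly work is the sum of pairwise potential energies, U = Σ_{i<j} kqᵢqⱼ/rᵢⱼ.
Pair separations: r₁₂ = 1.09 m.
U = (0.154) = 0.154 J.

0.154 J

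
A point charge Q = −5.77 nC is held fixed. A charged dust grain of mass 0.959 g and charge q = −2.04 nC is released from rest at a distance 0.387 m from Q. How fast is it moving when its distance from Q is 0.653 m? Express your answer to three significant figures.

Only the electrostatic force acts, so mechanical energy is conserved: ½mv² = U₁ − U₂ = kQq(1/r₁ − 1/r₂).
U₁ − U₂ = (8.99×10⁹ N·m²/C²)(-5.77×10⁻⁹ C)(-2.04×10⁻⁹ C)(1/0.387 − 1/0.653) = 1.11×10⁻⁷ J.
v = √(2·1.11×10⁻⁷/9.59×10⁻⁴) = 0.0152 m/s.

0.0152 m/s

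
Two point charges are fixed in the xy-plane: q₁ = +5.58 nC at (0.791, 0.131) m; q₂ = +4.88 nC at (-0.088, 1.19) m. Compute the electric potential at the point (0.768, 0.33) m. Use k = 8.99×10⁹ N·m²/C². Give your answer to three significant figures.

287 V

The total potential is the scalar sum of each charge's contribution, V = Σ kqᵢ/rᵢ.
Distances from the field point to each charge: r₁ = 0.200 m, r₂ = 1.21 m.
V = k[(5.58×10⁻⁹)/(0.200) + (4.88×10⁻⁹)/(1.21)] = 287 V.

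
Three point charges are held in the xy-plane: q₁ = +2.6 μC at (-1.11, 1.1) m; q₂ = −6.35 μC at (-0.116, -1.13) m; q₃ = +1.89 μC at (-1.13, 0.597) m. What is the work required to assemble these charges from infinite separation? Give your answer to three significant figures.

The assembly work is the sum of pairwise potential energies, U = Σ_{i<j} kqᵢqⱼ/rᵢⱼ.
Pair separations: r₁₂ = 2.44 m, r₁₃ = 0.503 m, r₂₃ = 2.00 m.
U = (-0.0608) + (0.0878) + (-0.0539) = -0.0269 J.

-0.0269 J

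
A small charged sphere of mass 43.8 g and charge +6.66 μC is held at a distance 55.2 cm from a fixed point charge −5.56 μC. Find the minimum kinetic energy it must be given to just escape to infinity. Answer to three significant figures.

0.603 J

To just escape, total mechanical energy must reach zero at infinity: ½mv²_min + U = 0, so ½mv²_min = −U = |kQq|/r.
|U| = |kQq|/r = (8.99×10⁹ N·m²/C²)(5.56×10⁻⁶)(6.66×10⁻⁶)/(0.552) = 0.603 J.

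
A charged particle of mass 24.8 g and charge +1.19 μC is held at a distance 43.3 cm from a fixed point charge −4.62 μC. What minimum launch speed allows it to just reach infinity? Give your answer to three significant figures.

To just escape, total mechanical energy must reach zero at infinity: ½mv²_min + U = 0, so ½mv²_min = −U = |kQq|/r.
|U| = |kQq|/r = (8.99×10⁹ N·m²/C²)(4.62×10⁻⁶)(1.19×10⁻⁶)/(0.433) = 0.114 J.
v_min = √(2|U|/m) = √(2·0.114/0.0248) = 3.03 m/s.

3.03 m/s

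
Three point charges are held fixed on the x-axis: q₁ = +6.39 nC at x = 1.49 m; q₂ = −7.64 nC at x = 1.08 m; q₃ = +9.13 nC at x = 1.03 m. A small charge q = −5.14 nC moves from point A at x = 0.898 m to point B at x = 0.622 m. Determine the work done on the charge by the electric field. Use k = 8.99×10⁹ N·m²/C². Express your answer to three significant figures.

-1.15×10⁻⁶ J

The work done by the electric force is W_field = −ΔU = −q(V_B − V_A) = q(V_A − V_B).
At A: distances to the source charges are 0.592 m, 0.182 m, 0.132 m; V_A = Σ kqᵢ/rᵢ = 341 V.
At B: distances to the source charges are 0.868 m, 0.458 m, 0.408 m; V_B = Σ kqᵢ/rᵢ = 117 V.
ΔV = V_B − V_A = -224 V.
W_field = −qΔV = −(-5.14×10⁻⁹ C)(-224 V) = -1.15×10⁻⁶ J.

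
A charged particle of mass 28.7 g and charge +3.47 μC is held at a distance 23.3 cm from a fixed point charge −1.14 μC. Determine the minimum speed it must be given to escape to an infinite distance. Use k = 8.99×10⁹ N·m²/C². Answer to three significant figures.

To just escape, total mechanical energy must reach zero at infinity: ½mv²_min + U = 0, so ½mv²_min = −U = |kQq|/r.
|U| = |kQq|/r = (8.99×10⁹ N·m²/C²)(1.14×10⁻⁶)(3.47×10⁻⁶)/(0.233) = 0.153 J.
v_min = √(2|U|/m) = √(2·0.153/0.0287) = 3.26 m/s.

3.26 m/s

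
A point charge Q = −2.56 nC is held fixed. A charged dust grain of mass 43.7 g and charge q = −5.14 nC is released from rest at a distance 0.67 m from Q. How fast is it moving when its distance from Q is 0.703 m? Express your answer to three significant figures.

6.16×10⁻⁴ m/s

Only the electrostatic force acts, so mechanical energy is conserved: ½mv² = U₁ − U₂ = kQq(1/r₁ − 1/r₂).
U₁ − U₂ = (8.99×10⁹ N·m²/C²)(-2.56×10⁻⁹ C)(-5.14×10⁻⁹ C)(1/0.670 − 1/0.703) = 8.29×10⁻⁹ J.
v = √(2·8.29×10⁻⁹/0.0437) = 6.16×10⁻⁴ m/s.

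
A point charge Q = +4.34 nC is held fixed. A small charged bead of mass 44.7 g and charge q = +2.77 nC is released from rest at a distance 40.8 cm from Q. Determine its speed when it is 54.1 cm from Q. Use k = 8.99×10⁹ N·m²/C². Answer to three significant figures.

1.71×10⁻³ m/s

Only the electrostatic force acts, so mechanical energy is conserved: ½mv² = U₁ − U₂ = kQq(1/r₁ − 1/r₂).
U₁ − U₂ = (8.99×10⁹ N·m²/C²)(4.34×10⁻⁹ C)(2.77×10⁻⁹ C)(1/0.408 − 1/0.541) = 6.51×10⁻⁸ J.
v = √(2·6.51×10⁻⁸/0.0447) = 1.71×10⁻³ m/s.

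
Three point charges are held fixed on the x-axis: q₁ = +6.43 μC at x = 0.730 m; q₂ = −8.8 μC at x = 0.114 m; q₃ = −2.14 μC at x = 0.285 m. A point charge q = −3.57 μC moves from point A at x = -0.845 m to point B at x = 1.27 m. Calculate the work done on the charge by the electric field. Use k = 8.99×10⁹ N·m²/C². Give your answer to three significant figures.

0.292 J

The work done by the electric force is W_field = −ΔU = −q(V_B − V_A) = q(V_A − V_B).
At A: distances to the source charges are 1.57 m, 0.959 m, 1.13 m; V_A = Σ kqᵢ/rᵢ = -6.28×10⁴ V.
At B: distances to the source charges are 0.540 m, 1.16 m, 0.985 m; V_B = Σ kqᵢ/rᵢ = 1.91×10⁴ V.
ΔV = V_B − V_A = 8.19×10⁴ V.
W_field = −qΔV = −(-3.57×10⁻⁶ C)(8.19×10⁴ V) = 0.292 J.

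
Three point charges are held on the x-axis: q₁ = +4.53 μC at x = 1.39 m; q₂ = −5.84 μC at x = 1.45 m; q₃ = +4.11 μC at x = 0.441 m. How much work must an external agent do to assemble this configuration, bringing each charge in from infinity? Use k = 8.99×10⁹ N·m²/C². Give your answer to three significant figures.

-4.00 J

The assembly work is the sum of pairwise potential energies, U = Σ_{i<j} kqᵢqⱼ/rᵢⱼ.
Pair separations: r₁₂ = 0.0600 m, r₁₃ = 0.949 m, r₂₃ = 1.01 m.
U = (-3.96) + (0.176) + (-0.214) = -4.00 J.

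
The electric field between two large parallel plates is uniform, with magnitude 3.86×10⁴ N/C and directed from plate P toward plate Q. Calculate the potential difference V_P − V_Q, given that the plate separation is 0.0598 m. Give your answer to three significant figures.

In a uniform field, potential decreases in the direction of E: ΔV = −E·d for a displacement d parallel to E.
Going from Q to P is a displacement of 0.0598 m opposite to the field, so V_P − V_Q = +Ed = 2310 V.

2310 V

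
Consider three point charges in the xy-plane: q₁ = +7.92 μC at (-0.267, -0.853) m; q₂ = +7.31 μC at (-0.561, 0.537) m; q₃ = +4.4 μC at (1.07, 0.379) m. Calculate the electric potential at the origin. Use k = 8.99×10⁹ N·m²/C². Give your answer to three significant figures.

Electric potential is a scalar, so the contributions from each charge add algebraically: V = Σ kqᵢ/rᵢ.
Distances from the field point to each charge: r₁ = 0.894 m, r₂ = 0.777 m, r₃ = 1.14 m.
V = k[(7.92×10⁻⁶)/(0.894) + (7.31×10⁻⁶)/(0.777) + (4.40×10⁻⁶)/(1.14)] = 1.99×10⁵ V.

1.99×10⁵ V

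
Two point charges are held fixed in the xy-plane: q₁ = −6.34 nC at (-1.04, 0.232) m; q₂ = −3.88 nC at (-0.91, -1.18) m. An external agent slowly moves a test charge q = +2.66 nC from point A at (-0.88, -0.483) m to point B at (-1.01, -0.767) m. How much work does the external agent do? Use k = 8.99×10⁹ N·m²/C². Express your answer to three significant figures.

-3.01×10⁻⁸ J

For quasistatic motion the external work equals the change in potential energy: W_ext = qΔV = q(V_B − V_A).
At A: distances to the source charges are 0.733 m, 0.698 m; V_A = Σ kqᵢ/rᵢ = -128 V.
At B: distances to the source charges are 0.999 m, 0.425 m; V_B = Σ kqᵢ/rᵢ = -139 V.
ΔV = V_B − V_A = -11.3 V.
W_ext = qΔV = (2.66×10⁻⁹ C)(-11.3 V) = -3.01×10⁻⁸ J.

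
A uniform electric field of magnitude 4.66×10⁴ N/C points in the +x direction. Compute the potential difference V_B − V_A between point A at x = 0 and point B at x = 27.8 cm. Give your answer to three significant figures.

-1.30×10⁴ V

In a uniform field, potential decreases in the direction of E: V_B − V_A = −E·Δx.
V_B − V_A = −(4.66×10⁴ V/m)(0.278 m) = -1.30×10⁴ V.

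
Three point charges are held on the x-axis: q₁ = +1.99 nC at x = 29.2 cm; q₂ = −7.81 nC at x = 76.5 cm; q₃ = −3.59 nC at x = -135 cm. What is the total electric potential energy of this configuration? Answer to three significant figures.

The assembly work is the sum of pairwise potential energies, U = Σ_{i<j} kqᵢqⱼ/rᵢⱼ.
Pair separations: r₁₂ = 0.473 m, r₁₃ = 1.64 m, r₂₃ = 2.12 m.
U = (-2.95×10⁻⁷) + (-3.91×10⁻⁸) + (1.19×10⁻⁷) = -2.15×10⁻⁷ J.

-2.15×10⁻⁷ J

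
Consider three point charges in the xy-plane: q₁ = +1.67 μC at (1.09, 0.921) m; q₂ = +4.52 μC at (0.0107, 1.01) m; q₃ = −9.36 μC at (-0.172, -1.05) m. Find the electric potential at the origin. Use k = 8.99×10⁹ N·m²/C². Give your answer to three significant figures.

Electric potential is a scalar, so the contributions from each charge add algebraically: V = Σ kqᵢ/rᵢ.
Distances from the field point to each charge: r₁ = 1.43 m, r₂ = 1.01 m, r₃ = 1.06 m.
V = k[(1.67×10⁻⁶)/(1.43) + (4.52×10⁻⁶)/(1.01) + (-9.36×10⁻⁶)/(1.06)] = -2.83×10⁴ V.

-2.83×10⁴ V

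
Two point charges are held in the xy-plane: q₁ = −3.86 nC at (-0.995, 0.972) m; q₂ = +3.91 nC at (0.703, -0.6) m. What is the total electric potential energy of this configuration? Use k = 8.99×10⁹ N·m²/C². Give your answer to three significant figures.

-5.86×10⁻⁸ J

The work to assemble the configuration equals its total potential energy, U = Σ kqᵢqⱼ/rᵢⱼ over all pairs.
Pair separations: r₁₂ = 2.31 m.
U = (-5.86×10⁻⁸) = -5.86×10⁻⁸ J.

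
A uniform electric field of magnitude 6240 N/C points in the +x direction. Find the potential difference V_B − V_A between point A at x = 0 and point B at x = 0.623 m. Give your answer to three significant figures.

In a uniform field, potential decreases in the direction of E: V_B − V_A = −E·Δx.
V_B − V_A = −(6240 V/m)(0.623 m) = -3890 V.

-3890 V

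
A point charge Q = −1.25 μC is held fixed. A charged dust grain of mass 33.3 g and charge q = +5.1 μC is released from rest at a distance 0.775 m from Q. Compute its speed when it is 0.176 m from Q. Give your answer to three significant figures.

Only the electrostatic force acts, so mechanical energy is conserved: ½mv² = U₁ − U₂ = kQq(1/r₁ − 1/r₂).
U₁ − U₂ = (8.99×10⁹ N·m²/C²)(-1.25×10⁻⁶ C)(5.10×10⁻⁶ C)(1/0.775 − 1/0.176) = 0.252 J.
v = √(2·0.252/0.0333) = 3.89 m/s.

3.89 m/s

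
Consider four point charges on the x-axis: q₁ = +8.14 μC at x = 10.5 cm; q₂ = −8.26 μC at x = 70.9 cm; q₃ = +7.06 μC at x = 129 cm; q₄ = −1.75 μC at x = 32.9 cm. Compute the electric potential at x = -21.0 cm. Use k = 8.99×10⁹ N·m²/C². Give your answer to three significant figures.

1.65×10⁵ V

Electric potential is a scalar, so the contributions from each charge add algebraically: V = Σ kqᵢ/rᵢ.
Distances from the field point to each charge: r₁ = 0.315 m, r₂ = 0.919 m, r₃ = 1.50 m, r₄ = 0.539 m.
V = k[(8.14×10⁻⁶)/(0.315) + (-8.26×10⁻⁶)/(0.919) + (7.06×10⁻⁶)/(1.50) + (-1.75×10⁻⁶)/(0.539)] = 1.65×10⁵ V.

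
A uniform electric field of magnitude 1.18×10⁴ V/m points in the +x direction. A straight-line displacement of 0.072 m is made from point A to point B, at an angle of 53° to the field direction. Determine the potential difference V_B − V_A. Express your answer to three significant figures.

-511 V

Only the component of displacement along E changes the potential: ΔV = −E·d·cosθ.
ΔV = −(1.18×10⁴ V/m)(0.0720 m)cos53° = -511 V.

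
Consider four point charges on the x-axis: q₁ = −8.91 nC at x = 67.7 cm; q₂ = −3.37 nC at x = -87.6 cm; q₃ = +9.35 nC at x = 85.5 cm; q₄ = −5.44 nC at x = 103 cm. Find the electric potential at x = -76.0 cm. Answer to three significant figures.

-292 V

Electric potential is a scalar, so the contributions from each charge add algebraically: V = Σ kqᵢ/rᵢ.
Distances from the field point to each charge: r₁ = 1.44 m, r₂ = 0.116 m, r₃ = 1.61 m, r₄ = 1.79 m.
V = k[(-8.91×10⁻⁹)/(1.44) + (-3.37×10⁻⁹)/(0.116) + (9.35×10⁻⁹)/(1.61) + (-5.44×10⁻⁹)/(1.79)] = -292 V.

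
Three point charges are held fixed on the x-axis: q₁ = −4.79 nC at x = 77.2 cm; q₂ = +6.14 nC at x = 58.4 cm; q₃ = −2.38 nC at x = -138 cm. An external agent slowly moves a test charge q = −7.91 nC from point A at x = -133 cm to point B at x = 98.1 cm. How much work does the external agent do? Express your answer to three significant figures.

For quasistatic motion the external work equals the change in potential energy: W_ext = qΔV = q(V_B − V_A).
At A: distances to the source charges are 2.10 m, 1.91 m, 0.0500 m; V_A = Σ kqᵢ/rᵢ = -420 V.
At B: distances to the source charges are 0.209 m, 0.397 m, 2.36 m; V_B = Σ kqᵢ/rᵢ = -76.1 V.
ΔV = V_B − V_A = 344 V.
W_ext = qΔV = (-7.91×10⁻⁹ C)(344 V) = -2.72×10⁻⁶ J.

-2.72×10⁻⁶ J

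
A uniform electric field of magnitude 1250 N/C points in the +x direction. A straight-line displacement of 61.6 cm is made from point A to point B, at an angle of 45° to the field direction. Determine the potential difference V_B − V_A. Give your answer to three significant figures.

Only the component of displacement along E changes the potential: ΔV = −E·d·cosθ.
ΔV = −(1250 V/m)(0.616 m)cos45° = -544 V.

-544 V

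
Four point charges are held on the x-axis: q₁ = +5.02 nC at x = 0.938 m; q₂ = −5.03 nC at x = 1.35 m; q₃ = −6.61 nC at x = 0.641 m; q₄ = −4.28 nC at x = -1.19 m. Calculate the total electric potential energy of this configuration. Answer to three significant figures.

-1.01×10⁻⁶ J

The assembly work is the sum of pairwise potential energies, U = Σ_{i<j} kqᵢqⱼ/rᵢⱼ.
Pair separations: r₁₂ = 0.412 m, r₁₃ = 0.297 m, r₁₄ = 2.13 m, r₂₃ = 0.709 m, r₂₄ = 2.54 m, r₃₄ = 1.83 m.
Summing all 6 pair terms gives U = -1.01×10⁻⁶ J.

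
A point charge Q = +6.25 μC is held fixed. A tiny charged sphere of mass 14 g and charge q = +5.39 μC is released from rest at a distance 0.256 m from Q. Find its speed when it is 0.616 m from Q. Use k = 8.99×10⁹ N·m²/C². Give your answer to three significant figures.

9.94 m/s

Only the electrostatic force acts, so mechanical energy is conserved: ½mv² = U₁ − U₂ = kQq(1/r₁ − 1/r₂).
U₁ − U₂ = (8.99×10⁹ N·m²/C²)(6.25×10⁻⁶ C)(5.39×10⁻⁶ C)(1/0.256 − 1/0.616) = 0.691 J.
v = √(2·0.691/0.0140) = 9.94 m/s.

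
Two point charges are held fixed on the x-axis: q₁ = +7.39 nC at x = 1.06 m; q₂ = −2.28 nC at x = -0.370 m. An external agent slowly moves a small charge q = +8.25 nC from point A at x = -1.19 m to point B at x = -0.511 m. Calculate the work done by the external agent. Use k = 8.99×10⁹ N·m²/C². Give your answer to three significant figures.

-8.88×10⁻⁷ J

For quasistatic motion the external work equals the change in potential energy: W_ext = qΔV = q(V_B − V_A).
At A: distances to the source charges are 2.25 m, 0.820 m; V_A = Σ kqᵢ/rᵢ = 4.53 V.
At B: distances to the source charges are 1.57 m, 0.141 m; V_B = Σ kqᵢ/rᵢ = -103 V.
ΔV = V_B − V_A = -108 V.
W_ext = qΔV = (8.25×10⁻⁹ C)(-108 V) = -8.88×10⁻⁷ J.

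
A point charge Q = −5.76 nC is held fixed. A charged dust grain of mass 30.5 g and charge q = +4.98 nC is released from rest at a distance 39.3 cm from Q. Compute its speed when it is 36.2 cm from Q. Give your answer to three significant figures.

1.92×10⁻³ m/s

Only the electrostatic force acts, so mechanical energy is conserved: ½mv² = U₁ − U₂ = kQq(1/r₁ − 1/r₂).
U₁ − U₂ = (8.99×10⁹ N·m²/C²)(-5.76×10⁻⁹ C)(4.98×10⁻⁹ C)(1/0.393 − 1/0.362) = 5.62×10⁻⁸ J.
v = √(2·5.62×10⁻⁸/0.0305) = 1.92×10⁻³ m/s.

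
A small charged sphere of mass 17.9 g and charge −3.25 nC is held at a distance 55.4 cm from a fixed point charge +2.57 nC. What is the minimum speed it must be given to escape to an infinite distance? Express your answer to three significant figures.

3.89×10⁻³ m/s

To just escape, total mechanical energy must reach zero at infinity: ½mv²_min + U = 0, so ½mv²_min = −U = |kQq|/r.
|U| = |kQq|/r = (8.99×10⁹ N·m²/C²)(2.57×10⁻⁹)(3.25×10⁻⁹)/(0.554) = 1.36×10⁻⁷ J.
v_min = √(2|U|/m) = √(2·1.36×10⁻⁷/0.0179) = 3.89×10⁻³ m/s.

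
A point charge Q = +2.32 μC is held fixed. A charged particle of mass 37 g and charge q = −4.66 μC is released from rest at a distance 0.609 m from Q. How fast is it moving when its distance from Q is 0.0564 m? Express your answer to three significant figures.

Only the electrostatic force acts, so mechanical energy is conserved: ½mv² = U₁ − U₂ = kQq(1/r₁ − 1/r₂).
U₁ − U₂ = (8.99×10⁹ N·m²/C²)(2.32×10⁻⁶ C)(-4.66×10⁻⁶ C)(1/0.609 − 1/0.0564) = 1.56 J.
v = √(2·1.56/0.0370) = 9.19 m/s.

9.19 m/s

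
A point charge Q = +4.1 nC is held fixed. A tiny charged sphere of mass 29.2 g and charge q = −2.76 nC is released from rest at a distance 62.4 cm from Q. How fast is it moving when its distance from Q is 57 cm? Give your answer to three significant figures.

1.03×10⁻³ m/s

Only the electrostatic force acts, so mechanical energy is conserved: ½mv² = U₁ − U₂ = kQq(1/r₁ − 1/r₂).
U₁ − U₂ = (8.99×10⁹ N·m²/C²)(4.10×10⁻⁹ C)(-2.76×10⁻⁹ C)(1/0.624 − 1/0.570) = 1.54×10⁻⁸ J.
v = √(2·1.54×10⁻⁸/0.0292) = 1.03×10⁻³ m/s.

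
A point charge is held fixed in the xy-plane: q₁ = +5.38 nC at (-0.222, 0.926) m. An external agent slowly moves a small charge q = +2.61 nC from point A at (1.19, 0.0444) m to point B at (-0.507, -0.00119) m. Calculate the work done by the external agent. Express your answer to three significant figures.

For quasistatic motion the external work equals the change in potential energy: W_ext = qΔV = q(V_B − V_A).
At A: distance to the source charge is 1.66 m; V_A = kq₁/r = 29.1 V.
At B: distance to the source charge is 0.970 m; V_B = kq₁/r = 49.9 V.
ΔV = V_B − V_A = 20.8 V.
W_ext = qΔV = (2.61×10⁻⁹ C)(20.8 V) = 5.43×10⁻⁸ J.

5.43×10⁻⁸ J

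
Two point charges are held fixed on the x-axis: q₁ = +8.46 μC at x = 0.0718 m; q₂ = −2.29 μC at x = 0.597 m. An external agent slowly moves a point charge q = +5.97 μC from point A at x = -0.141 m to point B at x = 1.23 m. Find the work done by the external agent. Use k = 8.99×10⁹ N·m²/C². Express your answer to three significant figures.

For quasistatic motion the external work equals the change in potential energy: W_ext = qΔV = q(V_B − V_A).
At A: distances to the source charges are 0.213 m, 0.738 m; V_A = Σ kqᵢ/rᵢ = 3.30×10⁵ V.
At B: distances to the source charges are 1.16 m, 0.633 m; V_B = Σ kqᵢ/rᵢ = 3.31×10⁴ V.
ΔV = V_B − V_A = -2.96×10⁵ V.
W_ext = qΔV = (5.97×10⁻⁶ C)(-2.96×10⁵ V) = -1.77 J.

-1.77 J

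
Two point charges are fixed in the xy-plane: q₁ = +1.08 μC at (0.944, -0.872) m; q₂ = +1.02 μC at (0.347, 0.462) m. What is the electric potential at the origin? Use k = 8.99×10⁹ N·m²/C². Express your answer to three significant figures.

Electric potential is a scalar, so the contributions from each charge add algebraically: V = Σ kqᵢ/rᵢ.
Distances from the field point to each charge: r₁ = 1.29 m, r₂ = 0.578 m.
V = k[(1.08×10⁻⁶)/(1.29) + (1.02×10⁻⁶)/(0.578)] = 2.34×10⁴ V.

2.34×10⁴ V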